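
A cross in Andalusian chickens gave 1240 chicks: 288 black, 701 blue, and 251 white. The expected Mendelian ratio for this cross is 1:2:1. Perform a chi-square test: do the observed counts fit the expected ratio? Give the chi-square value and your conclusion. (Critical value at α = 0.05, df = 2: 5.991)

Total ratio parts = 4. Expected numbers out of 1240:
  black: 1240 × 1/4 = 310
  blue: 1240 × 2/4 = 620
  white: 1240 × 1/4 = 310
χ² = Σ (O − E)² / E
  black: (288 − 310)² / 310 = 1.5613
  blue: (701 − 620)² / 620 = 10.5823
  white: (251 − 310)² / 310 = 11.2290
χ² = 1.5613 + 10.5823 + 11.2290 = 23.3726 ≈ 23.373
Degrees of freedom = 3 − 1 = 2; critical value at α = 0.05 is 5.991.
Since 23.373 > 5.991, we reject the null hypothesis — the data do not fit the 1:2:1 ratio.

23.373; not consistent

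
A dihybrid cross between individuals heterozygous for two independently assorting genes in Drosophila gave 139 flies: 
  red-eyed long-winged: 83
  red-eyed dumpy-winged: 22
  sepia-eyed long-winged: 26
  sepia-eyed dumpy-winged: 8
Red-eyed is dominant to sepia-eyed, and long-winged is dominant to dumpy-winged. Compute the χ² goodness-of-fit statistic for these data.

A dihybrid F₂ with independent assortment and complete dominance at both loci gives a 9:3:3:1 phenotypic ratio.
Under the 9:3:3:1 hypothesis (Σ ratio = 16, N = 139):
  red-eyed long-winged: 139 × 9/16 = 78.1875
  red-eyed dumpy-winged: 139 × 3/16 = 26.0625
  sepia-eyed long-winged: 139 × 3/16 = 26.0625
  sepia-eyed dumpy-winged: 139 × 1/16 = 8.6875
χ² = Σ (O − E)² / E
  red-eyed long-winged: (83 − 78.1875)² / 78.1875 = 0.2962
  red-eyed dumpy-winged: (22 − 26.0625)² / 26.0625 = 0.6332
  sepia-eyed long-winged: (26 − 26.0625)² / 26.0625 = 0.0001
  sepia-eyed dumpy-winged: (8 − 8.6875)² / 8.6875 = 0.0544
χ² = 0.2962 + 0.6332 + 0.0001 + 0.0544 = 0.9839 ≈ 0.984

0.984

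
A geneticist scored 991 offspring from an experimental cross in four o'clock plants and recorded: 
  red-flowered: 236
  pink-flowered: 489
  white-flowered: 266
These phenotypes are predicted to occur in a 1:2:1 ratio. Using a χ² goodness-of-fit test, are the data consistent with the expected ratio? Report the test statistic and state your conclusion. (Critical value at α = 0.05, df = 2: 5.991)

1.987; consistent

The 1:2:1 ratio has 4 parts, so with N = 991 the expected counts are:
  red-flowered: 991 × 1/4 = 247.75
  pink-flowered: 991 × 2/4 = 495.5
  white-flowered: 991 × 1/4 = 247.75
χ² = Σ (O − E)² / E
  red-flowered: (236 − 247.75)² / 247.75 = 0.5573
  pink-flowered: (489 − 495.5)² / 495.5 = 0.0853
  white-flowered: (266 − 247.75)² / 247.75 = 1.3443
χ² = 0.5573 + 0.0853 + 1.3443 = 1.9869 ≈ 1.987
Degrees of freedom = 3 − 1 = 2; critical value at α = 0.05 is 5.991.
Since 1.987 < 5.991, we fail to reject the null hypothesis — the data are consistent with the 1:2:1 ratio.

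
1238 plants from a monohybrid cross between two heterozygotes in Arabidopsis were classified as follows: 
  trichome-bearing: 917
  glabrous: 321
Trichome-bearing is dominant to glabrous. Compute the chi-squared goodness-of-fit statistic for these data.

For a monohybrid cross between heterozygotes with complete dominance, the expected phenotypic ratio is 3:1.
Total ratio parts = 4. Expected numbers out of 1238:
  trichome-bearing: 1238 × 3/4 = 928.5
  glabrous: 1238 × 1/4 = 309.5
χ² = Σ (O − E)² / E
  trichome-bearing: (917 − 928.5)² / 928.5 = 0.1424
  glabrous: (321 − 309.5)² / 309.5 = 0.4273
χ² = 0.1424 + 0.4273 = 0.5697 ≈ 0.570

0.570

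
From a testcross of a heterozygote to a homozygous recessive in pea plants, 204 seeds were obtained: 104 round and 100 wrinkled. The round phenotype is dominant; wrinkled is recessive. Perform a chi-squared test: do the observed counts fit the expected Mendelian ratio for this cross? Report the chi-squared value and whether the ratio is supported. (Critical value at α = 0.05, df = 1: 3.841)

A testcross of a heterozygote (Aa × aa) gives a 1:1 phenotypic ratio.
Total ratio parts = 2. Expected numbers out of 204:
  round: 204 × 1/2 = 102
  wrinkled: 204 × 1/2 = 102
χ² = Σ (O − E)² / E
  round: (104 − 102)² / 102 = 0.0392
  wrinkled: (100 − 102)² / 102 = 0.0392
χ² = 0.0392 + 0.0392 = 0.0784 ≈ 0.078
Degrees of freedom = 2 − 1 = 1; critical value at α = 0.05 is 3.841.
Since 0.078 < 3.841, we fail to reject the null hypothesis — the data are consistent with the 1:1 ratio.

0.078; consistent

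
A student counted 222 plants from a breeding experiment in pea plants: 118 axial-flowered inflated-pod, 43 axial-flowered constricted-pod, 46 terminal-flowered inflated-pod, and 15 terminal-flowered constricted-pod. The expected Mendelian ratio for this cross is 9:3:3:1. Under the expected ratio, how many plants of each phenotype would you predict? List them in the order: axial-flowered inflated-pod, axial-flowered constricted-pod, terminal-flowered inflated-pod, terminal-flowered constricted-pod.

Expected counts for N = 222 under a 9:3:3:1 ratio (total parts = 16):
  axial-flowered inflated-pod: 222 × 9/16 = 124.875
  axial-flowered constricted-pod: 222 × 3/16 = 41.625
  terminal-flowered inflated-pod: 222 × 3/16 = 41.625
  terminal-flowered constricted-pod: 222 × 1/16 = 13.875

124.875, 41.625, 41.625, 13.875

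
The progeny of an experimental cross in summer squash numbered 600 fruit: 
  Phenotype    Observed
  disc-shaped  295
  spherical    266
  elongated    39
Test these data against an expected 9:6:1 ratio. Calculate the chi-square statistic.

12.883

Under the 9:6:1 hypothesis (Σ ratio = 16, N = 600):
  disc-shaped: 600 × 9/16 = 337.5
  spherical: 600 × 6/16 = 225
  elongated: 600 × 1/16 = 37.5
χ² = Σ (O − E)² / E
  disc-shaped: (295 − 337.5)² / 337.5 = 5.3519
  spherical: (266 − 225)² / 225 = 7.4711
  elongated: (39 − 37.5)² / 37.5 = 0.0600
χ² = 5.3519 + 7.4711 + 0.0600 = 12.883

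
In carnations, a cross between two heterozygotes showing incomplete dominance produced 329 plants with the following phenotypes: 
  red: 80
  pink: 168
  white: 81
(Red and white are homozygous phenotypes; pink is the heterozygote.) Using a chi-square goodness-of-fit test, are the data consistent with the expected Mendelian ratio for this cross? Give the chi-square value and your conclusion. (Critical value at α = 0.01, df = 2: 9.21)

With incomplete dominance, a heterozygote × heterozygote cross gives a 1:2:1 phenotypic ratio.
Under the 1:2:1 hypothesis (Σ ratio = 4, N = 329):
  red: 329 × 1/4 = 82.25
  pink: 329 × 2/4 = 164.5
  white: 329 × 1/4 = 82.25
χ² = Σ (O − E)² / E
  red: (80 − 82.25)² / 82.25 = 0.0616
  pink: (168 − 164.5)² / 164.5 = 0.0745
  white: (81 − 82.25)² / 82.25 = 0.0190
χ² = 0.0616 + 0.0745 + 0.0190 = 0.1551 ≈ 0.155
Degrees of freedom = 3 − 1 = 2; critical value at α = 0.01 is 9.21.
Since 0.155 < 9.21, we fail to reject the null hypothesis — the data are consistent with the 1:2:1 ratio.

0.155; consistent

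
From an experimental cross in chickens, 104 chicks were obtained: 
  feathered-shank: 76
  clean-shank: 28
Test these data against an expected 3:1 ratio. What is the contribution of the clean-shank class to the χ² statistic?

0.154

Expected counts for N = 104 under a 3:1 ratio (total parts = 4):
  feathered-shank: 104 × 3/4 = 78
  clean-shank: 104 × 1/4 = 26
Contribution of clean-shank: (28 − 26)² / 26 = 0.1538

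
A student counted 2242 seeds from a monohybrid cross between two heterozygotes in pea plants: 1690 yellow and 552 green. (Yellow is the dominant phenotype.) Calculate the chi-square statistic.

0.172

For a monohybrid cross between heterozygotes with complete dominance, the expected phenotypic ratio is 3:1.
Expected counts for N = 2242 under a 3:1 ratio (total parts = 4):
  yellow: 2242 × 3/4 = 1681.5
  green: 2242 × 1/4 = 560.5
χ² = Σ (O − E)² / E
  yellow: (1690 − 1681.5)² / 1681.5 = 0.0430
  green: (552 − 560.5)² / 560.5 = 0.1289
χ² = 0.0430 + 0.1289 = 0.1719 ≈ 0.172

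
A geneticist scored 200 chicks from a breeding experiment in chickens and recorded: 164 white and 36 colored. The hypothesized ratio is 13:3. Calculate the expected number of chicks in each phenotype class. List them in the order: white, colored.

Total ratio parts = 16. Expected numbers out of 200:
  white: 200 × 13/16 = 162.5
  colored: 200 × 3/16 = 37.5

162.5, 37.5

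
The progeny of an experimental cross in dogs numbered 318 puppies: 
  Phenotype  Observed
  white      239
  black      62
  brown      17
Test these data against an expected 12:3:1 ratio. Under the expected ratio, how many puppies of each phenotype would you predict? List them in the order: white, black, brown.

Expected counts for N = 318 under a 12:3:1 ratio (total parts = 16):
  white: 318 × 12/16 = 238.5
  black: 318 × 3/16 = 59.625
  brown: 318 × 1/16 = 19.875

238.5, 59.625, 19.875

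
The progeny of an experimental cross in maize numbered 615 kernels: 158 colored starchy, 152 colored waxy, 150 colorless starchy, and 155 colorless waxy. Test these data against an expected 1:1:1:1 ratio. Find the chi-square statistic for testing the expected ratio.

0.239

The 1:1:1:1 ratio has 4 parts, so with N = 615 the expected counts are:
  colored starchy: 615 × 1/4 = 153.75
  colored waxy: 615 × 1/4 = 153.75
  colorless starchy: 615 × 1/4 = 153.75
  colorless waxy: 615 × 1/4 = 153.75
χ² = Σ (O − E)² / E
  colored starchy: (158 − 153.75)² / 153.75 = 0.1175
  colored waxy: (152 − 153.75)² / 153.75 = 0.0199
  colorless starchy: (150 − 153.75)² / 153.75 = 0.0915
  colorless waxy: (155 − 153.75)² / 153.75 = 0.0102
χ² = 0.1175 + 0.0199 + 0.0915 + 0.0102 = 0.2391 ≈ 0.239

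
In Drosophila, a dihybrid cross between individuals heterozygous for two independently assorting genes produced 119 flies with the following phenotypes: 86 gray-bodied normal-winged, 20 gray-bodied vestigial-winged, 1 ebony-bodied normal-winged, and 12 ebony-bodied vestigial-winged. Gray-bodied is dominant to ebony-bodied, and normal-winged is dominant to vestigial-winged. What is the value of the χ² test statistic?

28.824

A dihybrid F₂ with independent assortment and complete dominance at both loci gives a 9:3:3:1 phenotypic ratio.
Under the 9:3:3:1 hypothesis (Σ ratio = 16, N = 119):
  gray-bodied normal-winged: 119 × 9/16 = 66.9375
  gray-bodied vestigial-winged: 119 × 3/16 = 22.3125
  ebony-bodied normal-winged: 119 × 3/16 = 22.3125
  ebony-bodied vestigial-winged: 119 × 1/16 = 7.4375
χ² = Σ (O − E)² / E
  gray-bodied normal-winged: (86 − 66.9375)² / 66.9375 = 5.4286
  gray-bodied vestigial-winged: (20 − 22.3125)² / 22.3125 = 0.2397
  ebony-bodied normal-winged: (1 − 22.3125)² / 22.3125 = 20.3573
  ebony-bodied vestigial-winged: (12 − 7.4375)² / 7.4375 = 2.7988
χ² = 5.4286 + 0.2397 + 20.3573 + 2.7988 = 28.8244 ≈ 28.824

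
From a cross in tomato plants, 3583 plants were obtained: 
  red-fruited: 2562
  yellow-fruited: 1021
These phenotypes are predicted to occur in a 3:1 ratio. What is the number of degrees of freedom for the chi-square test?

1

A goodness-of-fit test with 2 phenotype classes has df = 2 − 1 = 1.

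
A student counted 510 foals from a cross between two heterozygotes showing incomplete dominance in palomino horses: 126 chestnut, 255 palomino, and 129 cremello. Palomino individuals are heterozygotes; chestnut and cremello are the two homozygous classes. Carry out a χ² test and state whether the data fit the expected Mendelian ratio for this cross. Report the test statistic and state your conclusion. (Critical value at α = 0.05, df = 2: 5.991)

With incomplete dominance, a heterozygote × heterozygote cross gives a 1:2:1 phenotypic ratio.
Expected counts for N = 510 under a 1:2:1 ratio (total parts = 4):
  chestnut: 510 × 1/4 = 127.5
  palomino: 510 × 2/4 = 255
  cremello: 510 × 1/4 = 127.5
χ² = Σ (O − E)² / E
  chestnut: (126 − 127.5)² / 127.5 = 0.0176
  palomino: (255 − 255)² / 255 = 0.0000
  cremello: (129 − 127.5)² / 127.5 = 0.0176
χ² = 0.0176 + 0.0000 + 0.0176 = 0.0352 ≈ 0.035
Degrees of freedom = 3 − 1 = 2; critical value at α = 0.05 is 5.991.
Since 0.035 < 5.991, we fail to reject the null hypothesis — the data are consistent with the 1:2:1 ratio.

0.035; consistent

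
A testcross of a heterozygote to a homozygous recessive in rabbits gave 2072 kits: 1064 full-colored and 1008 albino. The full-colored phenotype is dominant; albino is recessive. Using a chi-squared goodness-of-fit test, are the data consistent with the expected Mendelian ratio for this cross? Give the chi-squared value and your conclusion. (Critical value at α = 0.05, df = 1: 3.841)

A testcross of a heterozygote (Aa × aa) gives a 1:1 phenotypic ratio.
Under the 1:1 hypothesis (Σ ratio = 2, N = 2072):
  full-colored: 2072 × 1/2 = 1036
  albino: 2072 × 1/2 = 1036
χ² = Σ (O − E)² / E
  full-colored: (1064 − 1036)² / 1036 = 0.7568
  albino: (1008 − 1036)² / 1036 = 0.7568
χ² = 0.7568 + 0.7568 = 1.5136 ≈ 1.514
Degrees of freedom = 2 − 1 = 1; critical value at α = 0.05 is 3.841.
Since 1.514 < 3.841, we fail to reject the null hypothesis — the data are consistent with the 1:1 ratio.

1.514; consistent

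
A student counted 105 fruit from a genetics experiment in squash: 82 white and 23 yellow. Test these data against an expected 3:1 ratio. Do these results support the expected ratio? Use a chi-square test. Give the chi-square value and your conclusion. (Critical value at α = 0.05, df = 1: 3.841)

0.537; consistent

Total ratio parts = 4. Expected numbers out of 105:
  white: 105 × 3/4 = 78.75
  yellow: 105 × 1/4 = 26.25
χ² = Σ (O − E)² / E
  white: (82 − 78.75)² / 78.75 = 0.1341
  yellow: (23 − 26.25)² / 26.25 = 0.4024
χ² = 0.1341 + 0.4024 = 0.5365 ≈ 0.537
Degrees of freedom = 2 − 1 = 1; critical value at α = 0.05 is 3.841.
Since 0.537 < 3.841, we fail to reject the null hypothesis — the data are consistent with the 3:1 ratio.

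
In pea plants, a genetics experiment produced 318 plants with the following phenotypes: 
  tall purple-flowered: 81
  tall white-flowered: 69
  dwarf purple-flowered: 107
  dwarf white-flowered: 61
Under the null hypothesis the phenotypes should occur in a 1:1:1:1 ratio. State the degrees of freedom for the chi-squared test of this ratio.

3

A goodness-of-fit test with 4 phenotype classes has df = 4 − 1 = 3.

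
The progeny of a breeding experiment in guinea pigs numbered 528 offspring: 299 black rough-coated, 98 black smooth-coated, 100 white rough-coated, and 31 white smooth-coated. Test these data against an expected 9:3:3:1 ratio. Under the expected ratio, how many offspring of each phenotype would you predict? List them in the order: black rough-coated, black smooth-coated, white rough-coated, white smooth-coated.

Total ratio parts = 16. Expected numbers out of 528:
  black rough-coated: 528 × 9/16 = 297
  black smooth-coated: 528 × 3/16 = 99
  white rough-coated: 528 × 3/16 = 99
  white smooth-coated: 528 × 1/16 = 33

297, 99, 99, 33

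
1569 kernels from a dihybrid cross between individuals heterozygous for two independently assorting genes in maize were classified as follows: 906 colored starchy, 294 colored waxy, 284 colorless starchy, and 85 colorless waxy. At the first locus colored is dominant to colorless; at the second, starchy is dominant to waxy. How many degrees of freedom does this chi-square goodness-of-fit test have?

3

A dihybrid F₂ with independent assortment and complete dominance at both loci gives a 9:3:3:1 phenotypic ratio.
A goodness-of-fit test with 4 phenotype classes has df = 4 − 1 = 3.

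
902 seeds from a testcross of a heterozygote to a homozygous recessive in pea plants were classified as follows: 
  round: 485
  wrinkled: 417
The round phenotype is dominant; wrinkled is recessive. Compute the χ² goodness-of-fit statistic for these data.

5.126

A testcross of a heterozygote (Aa × aa) gives a 1:1 phenotypic ratio.
Total ratio parts = 2. Expected numbers out of 902:
  round: 902 × 1/2 = 451
  wrinkled: 902 × 1/2 = 451
χ² = Σ (O − E)² / E
  round: (485 − 451)² / 451 = 2.5632
  wrinkled: (417 − 451)² / 451 = 2.5632
χ² = 2.5632 + 2.5632 = 5.1264 ≈ 5.126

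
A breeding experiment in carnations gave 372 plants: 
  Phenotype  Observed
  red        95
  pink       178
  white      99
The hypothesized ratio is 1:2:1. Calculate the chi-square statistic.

0.774

Total ratio parts = 4. Expected numbers out of 372:
  red: 372 × 1/4 = 93
  pink: 372 × 2/4 = 186
  white: 372 × 1/4 = 93
χ² = Σ (O − E)² / E
  red: (95 − 93)² / 93 = 0.0430
  pink: (178 − 186)² / 186 = 0.3441
  white: (99 − 93)² / 93 = 0.3871
χ² = 0.0430 + 0.3441 + 0.3871 = 0.7742 ≈ 0.774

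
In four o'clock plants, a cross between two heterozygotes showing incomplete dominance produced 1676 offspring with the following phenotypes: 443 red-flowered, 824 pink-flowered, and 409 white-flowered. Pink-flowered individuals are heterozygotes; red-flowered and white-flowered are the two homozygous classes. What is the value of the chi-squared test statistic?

1.847

With incomplete dominance, a heterozygote × heterozygote cross gives a 1:2:1 phenotypic ratio.
Expected counts for N = 1676 under a 1:2:1 ratio (total parts = 4):
  red-flowered: 1676 × 1/4 = 419
  pink-flowered: 1676 × 2/4 = 838
  white-flowered: 1676 × 1/4 = 419
χ² = Σ (O − E)² / E
  red-flowered: (443 − 419)² / 419 = 1.3747
  pink-flowered: (824 − 838)² / 838 = 0.2339
  white-flowered: (409 − 419)² / 419 = 0.2387
χ² = 1.3747 + 0.2339 + 0.2387 = 1.8473 ≈ 1.847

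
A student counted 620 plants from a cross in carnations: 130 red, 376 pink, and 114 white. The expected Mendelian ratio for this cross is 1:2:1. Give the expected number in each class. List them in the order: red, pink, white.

Expected counts for N = 620 under a 1:2:1 ratio (total parts = 4):
  red: 620 × 1/4 = 155
  pink: 620 × 2/4 = 310
  white: 620 × 1/4 = 155

155, 310, 155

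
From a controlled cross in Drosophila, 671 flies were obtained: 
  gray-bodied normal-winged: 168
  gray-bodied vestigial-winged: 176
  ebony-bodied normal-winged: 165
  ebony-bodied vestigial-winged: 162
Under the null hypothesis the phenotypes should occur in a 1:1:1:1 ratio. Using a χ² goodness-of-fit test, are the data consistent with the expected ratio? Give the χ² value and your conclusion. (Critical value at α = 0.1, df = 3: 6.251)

0.648; consistent

Total ratio parts = 4. Expected numbers out of 671:
  gray-bodied normal-winged: 671 × 1/4 = 167.75
  gray-bodied vestigial-winged: 671 × 1/4 = 167.75
  ebony-bodied normal-winged: 671 × 1/4 = 167.75
  ebony-bodied vestigial-winged: 671 × 1/4 = 167.75
χ² = Σ (O − E)² / E
  gray-bodied normal-winged: (168 − 167.75)² / 167.75 = 0.0004
  gray-bodied vestigial-winged: (176 − 167.75)² / 167.75 = 0.4057
  ebony-bodied normal-winged: (165 − 167.75)² / 167.75 = 0.0451
  ebony-bodied vestigial-winged: (162 − 167.75)² / 167.75 = 0.1971
χ² = 0.0004 + 0.4057 + 0.0451 + 0.1971 = 0.6483 ≈ 0.648
Degrees of freedom = 4 − 1 = 3; critical value at α = 0.1 is 6.251.
Since 0.648 < 6.251, we fail to reject the null hypothesis — the data are consistent with the 1:1:1:1 ratio.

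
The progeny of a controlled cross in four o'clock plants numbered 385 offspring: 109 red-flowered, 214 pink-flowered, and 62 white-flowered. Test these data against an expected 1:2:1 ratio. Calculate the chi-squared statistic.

Total ratio parts = 4. Expected numbers out of 385:
  red-flowered: 385 × 1/4 = 96.25
  pink-flowered: 385 × 2/4 = 192.5
  white-flowered: 385 × 1/4 = 96.25
χ² = Σ (O − E)² / E
  red-flowered: (109 − 96.25)² / 96.25 = 1.6890
  pink-flowered: (214 − 192.5)² / 192.5 = 2.4013
  white-flowered: (62 − 96.25)² / 96.25 = 12.1877
χ² = 1.6890 + 2.4013 + 12.1877 = 16.278

16.278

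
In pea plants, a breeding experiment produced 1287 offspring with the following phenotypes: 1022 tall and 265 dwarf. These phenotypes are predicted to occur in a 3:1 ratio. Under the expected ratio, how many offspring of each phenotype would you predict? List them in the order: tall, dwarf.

Under the 3:1 hypothesis (Σ ratio = 4, N = 1287):
  tall: 1287 × 3/4 = 965.25
  dwarf: 1287 × 1/4 = 321.75

965.25, 321.75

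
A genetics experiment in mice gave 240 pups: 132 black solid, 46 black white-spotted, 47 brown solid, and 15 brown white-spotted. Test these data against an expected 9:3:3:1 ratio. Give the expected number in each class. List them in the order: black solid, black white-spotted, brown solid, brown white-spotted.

Under the 9:3:3:1 hypothesis (Σ ratio = 16, N = 240):
  black solid: 240 × 9/16 = 135
  black white-spotted: 240 × 3/16 = 45
  brown solid: 240 × 3/16 = 45
  brown white-spotted: 240 × 1/16 = 15

135, 45, 45, 15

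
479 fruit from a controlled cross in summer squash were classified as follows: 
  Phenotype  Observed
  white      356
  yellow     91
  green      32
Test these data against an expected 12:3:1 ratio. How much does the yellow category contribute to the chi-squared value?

0.016

The 12:3:1 ratio has 16 parts, so with N = 479 the expected counts are:
  white: 479 × 12/16 = 359.25
  yellow: 479 × 3/16 = 89.8125
  green: 479 × 1/16 = 29.9375
Contribution of yellow: (91 − 89.8125)² / 89.8125 = 0.0157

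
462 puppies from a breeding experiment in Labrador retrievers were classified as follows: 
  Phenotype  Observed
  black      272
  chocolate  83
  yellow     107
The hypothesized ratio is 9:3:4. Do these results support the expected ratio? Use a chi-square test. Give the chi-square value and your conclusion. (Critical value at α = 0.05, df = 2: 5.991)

1.343; consistent

Expected counts for N = 462 under a 9:3:4 ratio (total parts = 16):
  black: 462 × 9/16 = 259.875
  chocolate: 462 × 3/16 = 86.625
  yellow: 462 × 4/16 = 115.5
χ² = Σ (O − E)² / E
  black: (272 − 259.875)² / 259.875 = 0.5657
  chocolate: (83 − 86.625)² / 86.625 = 0.1517
  yellow: (107 − 115.5)² / 115.5 = 0.6255
χ² = 0.5657 + 0.1517 + 0.6255 = 1.3429 ≈ 1.343
Degrees of freedom = 3 − 1 = 2; critical value at α = 0.05 is 5.991.
Since 1.343 < 5.991, we fail to reject the null hypothesis — the data are consistent with the 9:3:4 ratio.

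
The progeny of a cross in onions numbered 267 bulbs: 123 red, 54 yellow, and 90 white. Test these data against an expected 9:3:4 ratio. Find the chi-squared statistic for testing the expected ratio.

13.330

Total ratio parts = 16. Expected numbers out of 267:
  red: 267 × 9/16 = 150.1875
  yellow: 267 × 3/16 = 50.0625
  white: 267 × 4/16 = 66.75
χ² = Σ (O − E)² / E
  red: (123 − 150.1875)² / 150.1875 = 4.9216
  yellow: (54 − 50.0625)² / 50.0625 = 0.3097
  white: (90 − 66.75)² / 66.75 = 8.0983
χ² = 4.9216 + 0.3097 + 8.0983 = 13.3296 ≈ 13.330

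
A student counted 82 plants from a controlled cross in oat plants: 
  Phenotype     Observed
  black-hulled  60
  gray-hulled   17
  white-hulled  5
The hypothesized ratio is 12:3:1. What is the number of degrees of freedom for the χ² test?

2

A goodness-of-fit test with 3 phenotype classes has df = 3 − 1 = 2.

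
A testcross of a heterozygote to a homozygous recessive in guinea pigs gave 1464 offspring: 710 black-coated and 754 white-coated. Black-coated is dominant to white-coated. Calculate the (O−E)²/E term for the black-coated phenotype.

A testcross of a heterozygote (Aa × aa) gives a 1:1 phenotypic ratio.
The 1:1 ratio has 2 parts, so with N = 1464 the expected counts are:
  black-coated: 1464 × 1/2 = 732
  white-coated: 1464 × 1/2 = 732
Contribution of black-coated: (710 − 732)² / 732 = 0.6612

0.661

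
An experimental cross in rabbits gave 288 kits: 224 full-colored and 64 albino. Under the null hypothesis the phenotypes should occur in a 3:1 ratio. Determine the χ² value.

The 3:1 ratio has 4 parts, so with N = 288 the expected counts are:
  full-colored: 288 × 3/4 = 216
  albino: 288 × 1/4 = 72
χ² = Σ (O − E)² / E
  full-colored: (224 − 216)² / 216 = 0.2963
  albino: (64 − 72)² / 72 = 0.8889
χ² = 0.2963 + 0.8889 = 1.1852 ≈ 1.185

1.185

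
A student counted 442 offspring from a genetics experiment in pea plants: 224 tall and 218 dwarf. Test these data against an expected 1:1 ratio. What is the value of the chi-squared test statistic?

Expected counts for N = 442 under a 1:1 ratio (total parts = 2):
  tall: 442 × 1/2 = 221
  dwarf: 442 × 1/2 = 221
χ² = Σ (O − E)² / E
  tall: (224 − 221)² / 221 = 0.0407
  dwarf: (218 − 221)² / 221 = 0.0407
χ² = 0.0407 + 0.0407 = 0.0814 ≈ 0.081

0.081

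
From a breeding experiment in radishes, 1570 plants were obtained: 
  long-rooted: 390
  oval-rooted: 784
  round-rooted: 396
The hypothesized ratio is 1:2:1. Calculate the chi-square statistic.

0.048

The 1:2:1 ratio has 4 parts, so with N = 1570 the expected counts are:
  long-rooted: 1570 × 1/4 = 392.5
  oval-rooted: 1570 × 2/4 = 785
  round-rooted: 1570 × 1/4 = 392.5
χ² = Σ (O − E)² / E
  long-rooted: (390 − 392.5)² / 392.5 = 0.0159
  oval-rooted: (784 − 785)² / 785 = 0.0013
  round-rooted: (396 − 392.5)² / 392.5 = 0.0312
χ² = 0.0159 + 0.0013 + 0.0312 = 0.0484 ≈ 0.048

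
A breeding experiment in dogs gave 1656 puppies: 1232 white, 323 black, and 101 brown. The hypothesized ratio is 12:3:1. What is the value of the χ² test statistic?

0.644

Total ratio parts = 16. Expected numbers out of 1656:
  white: 1656 × 12/16 = 1242
  black: 1656 × 3/16 = 310.5
  brown: 1656 × 1/16 = 103.5
χ² = Σ (O − E)² / E
  white: (1232 − 1242)² / 1242 = 0.0805
  black: (323 − 310.5)² / 310.5 = 0.5032
  brown: (101 − 103.5)² / 103.5 = 0.0604
χ² = 0.0805 + 0.5032 + 0.0604 = 0.6441 ≈ 0.644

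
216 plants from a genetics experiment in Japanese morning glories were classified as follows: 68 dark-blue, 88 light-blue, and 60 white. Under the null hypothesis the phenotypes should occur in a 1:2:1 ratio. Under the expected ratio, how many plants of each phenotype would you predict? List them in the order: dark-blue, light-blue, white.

54, 108, 54

Total ratio parts = 4. Expected numbers out of 216:
  dark-blue: 216 × 1/4 = 54
  light-blue: 216 × 2/4 = 108
  white: 216 × 1/4 = 54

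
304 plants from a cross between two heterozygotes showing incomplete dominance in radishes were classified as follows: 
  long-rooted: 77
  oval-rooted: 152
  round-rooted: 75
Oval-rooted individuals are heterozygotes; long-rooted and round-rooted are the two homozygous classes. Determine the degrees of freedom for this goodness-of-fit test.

With incomplete dominance, a heterozygote × heterozygote cross gives a 1:2:1 phenotypic ratio.
A goodness-of-fit test with 3 phenotype classes has df = 3 − 1 = 2.

2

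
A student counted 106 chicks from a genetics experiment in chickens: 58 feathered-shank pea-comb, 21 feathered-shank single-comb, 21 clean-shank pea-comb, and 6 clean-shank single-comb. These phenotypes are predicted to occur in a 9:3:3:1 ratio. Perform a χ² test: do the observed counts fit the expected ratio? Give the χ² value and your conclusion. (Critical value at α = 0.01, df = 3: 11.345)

Expected counts for N = 106 under a 9:3:3:1 ratio (total parts = 16):
  feathered-shank pea-comb: 106 × 9/16 = 59.625
  feathered-shank single-comb: 106 × 3/16 = 19.875
  clean-shank pea-comb: 106 × 3/16 = 19.875
  clean-shank single-comb: 106 × 1/16 = 6.625
χ² = Σ (O − E)² / E
  feathered-shank pea-comb: (58 − 59.625)² / 59.625 = 0.0443
  feathered-shank single-comb: (21 − 19.875)² / 19.875 = 0.0637
  clean-shank pea-comb: (21 − 19.875)² / 19.875 = 0.0637
  clean-shank single-comb: (6 − 6.625)² / 6.625 = 0.0590
χ² = 0.0443 + 0.0637 + 0.0637 + 0.0590 = 0.2307 ≈ 0.231
Degrees of freedom = 4 − 1 = 3; critical value at α = 0.01 is 11.345.
Since 0.231 < 11.345, we fail to reject the null hypothesis — the data are consistent with the 9:3:3:1 ratio.

0.231; consistent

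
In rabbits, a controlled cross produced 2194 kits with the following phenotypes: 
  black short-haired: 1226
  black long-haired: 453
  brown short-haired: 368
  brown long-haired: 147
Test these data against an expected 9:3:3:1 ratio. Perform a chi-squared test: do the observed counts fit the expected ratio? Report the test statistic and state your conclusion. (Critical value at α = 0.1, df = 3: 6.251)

9.550; not consistent

Under the 9:3:3:1 hypothesis (Σ ratio = 16, N = 2194):
  black short-haired: 2194 × 9/16 = 1234.125
  black long-haired: 2194 × 3/16 = 411.375
  brown short-haired: 2194 × 3/16 = 411.375
  brown long-haired: 2194 × 1/16 = 137.125
χ² = Σ (O − E)² / E
  black short-haired: (1226 − 1234.125)² / 1234.125 = 0.0535
  black long-haired: (453 − 411.375)² / 411.375 = 4.2118
  brown short-haired: (368 − 411.375)² / 411.375 = 4.5734
  brown long-haired: (147 − 137.125)² / 137.125 = 0.7111
χ² = 0.0535 + 4.2118 + 4.5734 + 0.7111 = 9.5498 ≈ 9.550
Degrees of freedom = 4 − 1 = 3; critical value at α = 0.1 is 6.251.
Since 9.550 > 6.251, we reject the null hypothesis — the data do not fit the 9:3:3:1 ratio.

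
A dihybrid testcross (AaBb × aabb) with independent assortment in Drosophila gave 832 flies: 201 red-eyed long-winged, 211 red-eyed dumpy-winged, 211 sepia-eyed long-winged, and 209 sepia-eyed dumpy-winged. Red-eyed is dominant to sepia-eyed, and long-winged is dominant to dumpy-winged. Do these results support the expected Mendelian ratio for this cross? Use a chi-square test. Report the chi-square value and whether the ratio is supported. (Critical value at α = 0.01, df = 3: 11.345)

0.327; consistent

A dihybrid testcross with independent assortment gives a 1:1:1:1 ratio.
Under the 1:1:1:1 hypothesis (Σ ratio = 4, N = 832):
  red-eyed long-winged: 832 × 1/4 = 208
  red-eyed dumpy-winged: 832 × 1/4 = 208
  sepia-eyed long-winged: 832 × 1/4 = 208
  sepia-eyed dumpy-winged: 832 × 1/4 = 208
χ² = Σ (O − E)² / E
  red-eyed long-winged: (201 − 208)² / 208 = 0.2356
  red-eyed dumpy-winged: (211 − 208)² / 208 = 0.0433
  sepia-eyed long-winged: (211 − 208)² / 208 = 0.0433
  sepia-eyed dumpy-winged: (209 − 208)² / 208 = 0.0048
χ² = 0.2356 + 0.0433 + 0.0433 + 0.0048 = 0.327
Degrees of freedom = 4 − 1 = 3; critical value at α = 0.01 is 11.345.
Since 0.327 < 11.345, we fail to reject the null hypothesis — the data are consistent with the 1:1:1:1 ratio.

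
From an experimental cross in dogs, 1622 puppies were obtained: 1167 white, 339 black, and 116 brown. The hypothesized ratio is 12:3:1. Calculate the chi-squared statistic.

8.123

Under the 12:3:1 hypothesis (Σ ratio = 16, N = 1622):
  white: 1622 × 12/16 = 1216.5
  black: 1622 × 3/16 = 304.125
  brown: 1622 × 1/16 = 101.375
χ² = Σ (O − E)² / E
  white: (1167 − 1216.5)² / 1216.5 = 2.0142
  black: (339 − 304.125)² / 304.125 = 3.9992
  brown: (116 − 101.375)² / 101.375 = 2.1099
χ² = 2.0142 + 3.9992 + 2.1099 = 8.1233 ≈ 8.123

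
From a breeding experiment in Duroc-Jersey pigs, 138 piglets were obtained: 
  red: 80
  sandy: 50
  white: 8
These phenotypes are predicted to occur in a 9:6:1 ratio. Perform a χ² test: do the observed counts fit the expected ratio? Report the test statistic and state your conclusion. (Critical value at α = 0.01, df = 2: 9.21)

0.177; consistent

The 9:6:1 ratio has 16 parts, so with N = 138 the expected counts are:
  red: 138 × 9/16 = 77.625
  sandy: 138 × 6/16 = 51.75
  white: 138 × 1/16 = 8.625
χ² = Σ (O − E)² / E
  red: (80 − 77.625)² / 77.625 = 0.0727
  sandy: (50 − 51.75)² / 51.75 = 0.0592
  white: (8 − 8.625)² / 8.625 = 0.0453
χ² = 0.0727 + 0.0592 + 0.0453 = 0.1772 ≈ 0.177
Degrees of freedom = 3 − 1 = 2; critical value at α = 0.01 is 9.21.
Since 0.177 < 9.21, we fail to reject the null hypothesis — the data are consistent with the 9:6:1 ratio.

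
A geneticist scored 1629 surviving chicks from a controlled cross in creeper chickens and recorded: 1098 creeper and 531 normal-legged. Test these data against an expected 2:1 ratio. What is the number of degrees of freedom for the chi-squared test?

A goodness-of-fit test with 2 phenotype classes has df = 2 − 1 = 1.

1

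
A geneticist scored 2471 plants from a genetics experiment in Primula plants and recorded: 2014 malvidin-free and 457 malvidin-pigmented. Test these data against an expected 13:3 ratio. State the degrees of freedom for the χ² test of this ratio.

A goodness-of-fit test with 2 phenotype classes has df = 2 − 1 = 1.

1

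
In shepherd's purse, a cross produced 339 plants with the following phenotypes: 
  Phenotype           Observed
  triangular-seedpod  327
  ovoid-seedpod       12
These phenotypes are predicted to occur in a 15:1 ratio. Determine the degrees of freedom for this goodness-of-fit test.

1

A goodness-of-fit test with 2 phenotype classes has df = 2 − 1 = 1.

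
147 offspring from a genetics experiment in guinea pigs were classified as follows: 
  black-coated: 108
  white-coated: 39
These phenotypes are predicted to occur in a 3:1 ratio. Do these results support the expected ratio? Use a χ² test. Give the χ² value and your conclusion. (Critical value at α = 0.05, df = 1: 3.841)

The 3:1 ratio has 4 parts, so with N = 147 the expected counts are:
  black-coated: 147 × 3/4 = 110.25
  white-coated: 147 × 1/4 = 36.75
χ² = Σ (O − E)² / E
  black-coated: (108 − 110.25)² / 110.25 = 0.0459
  white-coated: (39 − 36.75)² / 36.75 = 0.1378
χ² = 0.0459 + 0.1378 = 0.1837 ≈ 0.184
Degrees of freedom = 2 − 1 = 1; critical value at α = 0.05 is 3.841.
Since 0.184 < 3.841, we fail to reject the null hypothesis — the data are consistent with the 3:1 ratio.

0.184; consistent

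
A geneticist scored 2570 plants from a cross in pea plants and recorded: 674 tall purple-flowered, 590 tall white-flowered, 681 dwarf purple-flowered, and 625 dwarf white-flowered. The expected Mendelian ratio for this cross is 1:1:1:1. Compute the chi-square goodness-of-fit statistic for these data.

Expected counts for N = 2570 under a 1:1:1:1 ratio (total parts = 4):
  tall purple-flowered: 2570 × 1/4 = 642.5
  tall white-flowered: 2570 × 1/4 = 642.5
  dwarf purple-flowered: 2570 × 1/4 = 642.5
  dwarf white-flowered: 2570 × 1/4 = 642.5
χ² = Σ (O − E)² / E
  tall purple-flowered: (674 − 642.5)² / 642.5 = 1.5444
  tall white-flowered: (590 − 642.5)² / 642.5 = 4.2899
  dwarf purple-flowered: (681 − 642.5)² / 642.5 = 2.3070
  dwarf white-flowered: (625 − 642.5)² / 642.5 = 0.4767
χ² = 1.5444 + 4.2899 + 2.3070 + 0.4767 = 8.618

8.618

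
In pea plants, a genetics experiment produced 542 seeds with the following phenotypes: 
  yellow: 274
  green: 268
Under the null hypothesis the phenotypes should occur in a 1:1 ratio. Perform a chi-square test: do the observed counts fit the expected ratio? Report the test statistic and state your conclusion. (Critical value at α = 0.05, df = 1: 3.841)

Expected counts for N = 542 under a 1:1 ratio (total parts = 2):
  yellow: 542 × 1/2 = 271
  green: 542 × 1/2 = 271
χ² = Σ (O − E)² / E
  yellow: (274 − 271)² / 271 = 0.0332
  green: (268 − 271)² / 271 = 0.0332
χ² = 0.0332 + 0.0332 = 0.0664 ≈ 0.066
Degrees of freedom = 2 − 1 = 1; critical value at α = 0.05 is 3.841.
Since 0.066 < 3.841, we fail to reject the null hypothesis — the data are consistent with the 1:1 ratio.

0.066; consistent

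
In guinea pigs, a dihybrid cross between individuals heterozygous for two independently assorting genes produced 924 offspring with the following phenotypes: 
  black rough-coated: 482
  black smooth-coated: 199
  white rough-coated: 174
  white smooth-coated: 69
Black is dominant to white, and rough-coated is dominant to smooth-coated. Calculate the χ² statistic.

8.764

A dihybrid F₂ with independent assortment and complete dominance at both loci gives a 9:3:3:1 phenotypic ratio.
Total ratio parts = 16. Expected numbers out of 924:
  black rough-coated: 924 × 9/16 = 519.75
  black smooth-coated: 924 × 3/16 = 173.25
  white rough-coated: 924 × 3/16 = 173.25
  white smooth-coated: 924 × 1/16 = 57.75
χ² = Σ (O − E)² / E
  black rough-coated: (482 − 519.75)² / 519.75 = 2.7418
  black smooth-coated: (199 − 173.25)² / 173.25 = 3.8272
  white rough-coated: (174 − 173.25)² / 173.25 = 0.0032
  white smooth-coated: (69 − 57.75)² / 57.75 = 2.1916
χ² = 2.7418 + 3.8272 + 0.0032 + 2.1916 = 8.7638 ≈ 8.764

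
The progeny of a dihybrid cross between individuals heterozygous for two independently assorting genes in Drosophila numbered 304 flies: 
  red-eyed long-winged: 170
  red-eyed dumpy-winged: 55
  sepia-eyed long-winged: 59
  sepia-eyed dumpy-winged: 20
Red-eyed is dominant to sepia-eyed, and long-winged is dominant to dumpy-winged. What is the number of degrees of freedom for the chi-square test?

A dihybrid F₂ with independent assortment and complete dominance at both loci gives a 9:3:3:1 phenotypic ratio.
A goodness-of-fit test with 4 phenotype classes has df = 4 − 1 = 3.

3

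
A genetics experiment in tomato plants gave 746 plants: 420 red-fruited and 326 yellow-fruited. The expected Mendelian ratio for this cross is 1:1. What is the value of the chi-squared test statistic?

Expected counts for N = 746 under a 1:1 ratio (total parts = 2):
  red-fruited: 746 × 1/2 = 373
  yellow-fruited: 746 × 1/2 = 373
χ² = Σ (O − E)² / E
  red-fruited: (420 − 373)² / 373 = 5.9223
  yellow-fruited: (326 − 373)² / 373 = 5.9223
χ² = 5.9223 + 5.9223 = 11.8446 ≈ 11.845

11.845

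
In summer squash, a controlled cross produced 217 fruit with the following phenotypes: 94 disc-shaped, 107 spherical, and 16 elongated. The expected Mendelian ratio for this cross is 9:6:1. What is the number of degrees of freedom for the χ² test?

A goodness-of-fit test with 3 phenotype classes has df = 3 − 1 = 2.

2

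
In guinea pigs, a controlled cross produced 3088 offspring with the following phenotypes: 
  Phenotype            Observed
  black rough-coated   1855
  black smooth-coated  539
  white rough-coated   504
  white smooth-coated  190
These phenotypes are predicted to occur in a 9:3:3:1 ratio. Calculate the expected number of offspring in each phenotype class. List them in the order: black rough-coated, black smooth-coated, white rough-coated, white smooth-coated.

1737, 579, 579, 193

Total ratio parts = 16. Expected numbers out of 3088:
  black rough-coated: 3088 × 9/16 = 1737
  black smooth-coated: 3088 × 3/16 = 579
  white rough-coated: 3088 × 3/16 = 579
  white smooth-coated: 3088 × 1/16 = 193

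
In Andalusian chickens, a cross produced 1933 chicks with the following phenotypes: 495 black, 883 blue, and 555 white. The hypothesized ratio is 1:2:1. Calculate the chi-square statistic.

18.153

The 1:2:1 ratio has 4 parts, so with N = 1933 the expected counts are:
  black: 1933 × 1/4 = 483.25
  blue: 1933 × 2/4 = 966.5
  white: 1933 × 1/4 = 483.25
χ² = Σ (O − E)² / E
  black: (495 − 483.25)² / 483.25 = 0.2857
  blue: (883 − 966.5)² / 966.5 = 7.2139
  white: (555 − 483.25)² / 483.25 = 10.6530
χ² = 0.2857 + 7.2139 + 10.6530 = 18.1526 ≈ 18.153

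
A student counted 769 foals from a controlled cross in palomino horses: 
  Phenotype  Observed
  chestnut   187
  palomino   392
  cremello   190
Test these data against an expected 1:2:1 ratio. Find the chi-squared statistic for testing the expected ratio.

0.316

Under the 1:2:1 hypothesis (Σ ratio = 4, N = 769):
  chestnut: 769 × 1/4 = 192.25
  palomino: 769 × 2/4 = 384.5
  cremello: 769 × 1/4 = 192.25
χ² = Σ (O − E)² / E
  chestnut: (187 − 192.25)² / 192.25 = 0.1434
  palomino: (392 − 384.5)² / 384.5 = 0.1463
  cremello: (190 − 192.25)² / 192.25 = 0.0263
χ² = 0.1434 + 0.1463 + 0.0263 = 0.316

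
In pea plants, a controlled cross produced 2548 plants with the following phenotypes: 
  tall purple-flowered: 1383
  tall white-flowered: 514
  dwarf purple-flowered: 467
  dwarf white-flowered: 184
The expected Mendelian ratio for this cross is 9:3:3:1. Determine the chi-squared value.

Total ratio parts = 16. Expected numbers out of 2548:
  tall purple-flowered: 2548 × 9/16 = 1433.25
  tall white-flowered: 2548 × 3/16 = 477.75
  dwarf purple-flowered: 2548 × 3/16 = 477.75
  dwarf white-flowered: 2548 × 1/16 = 159.25
χ² = Σ (O − E)² / E
  tall purple-flowered: (1383 − 1433.25)² / 1433.25 = 1.7618
  tall white-flowered: (514 − 477.75)² / 477.75 = 2.7505
  dwarf purple-flowered: (467 − 477.75)² / 477.75 = 0.2419
  dwarf white-flowered: (184 − 159.25)² / 159.25 = 3.8465
χ² = 1.7618 + 2.7505 + 0.2419 + 3.8465 = 8.6007 ≈ 8.601

8.601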